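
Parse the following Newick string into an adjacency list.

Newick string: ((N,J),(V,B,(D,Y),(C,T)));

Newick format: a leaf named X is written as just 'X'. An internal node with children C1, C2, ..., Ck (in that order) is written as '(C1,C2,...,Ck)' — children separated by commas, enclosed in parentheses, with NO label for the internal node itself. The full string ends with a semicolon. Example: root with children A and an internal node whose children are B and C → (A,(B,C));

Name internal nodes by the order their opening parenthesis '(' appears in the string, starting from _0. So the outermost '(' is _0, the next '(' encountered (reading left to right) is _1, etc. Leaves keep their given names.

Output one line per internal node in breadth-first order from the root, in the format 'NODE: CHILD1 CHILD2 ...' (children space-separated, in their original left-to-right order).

Input: ((N,J),(V,B,(D,Y),(C,T)));
Scanning left-to-right, naming '(' by encounter order:
  pos 0: '(' -> open internal node _0 (depth 1)
  pos 1: '(' -> open internal node _1 (depth 2)
  pos 5: ')' -> close internal node _1 (now at depth 1)
  pos 7: '(' -> open internal node _2 (depth 2)
  pos 12: '(' -> open internal node _3 (depth 3)
  pos 16: ')' -> close internal node _3 (now at depth 2)
  pos 18: '(' -> open internal node _4 (depth 3)
  pos 22: ')' -> close internal node _4 (now at depth 2)
  pos 23: ')' -> close internal node _2 (now at depth 1)
  pos 24: ')' -> close internal node _0 (now at depth 0)
Total internal nodes: 5
BFS adjacency from root:
  _0: _1 _2
  _1: N J
  _2: V B _3 _4
  _3: D Y
  _4: C T

Answer: _0: _1 _2
_1: N J
_2: V B _3 _4
_3: D Y
_4: C T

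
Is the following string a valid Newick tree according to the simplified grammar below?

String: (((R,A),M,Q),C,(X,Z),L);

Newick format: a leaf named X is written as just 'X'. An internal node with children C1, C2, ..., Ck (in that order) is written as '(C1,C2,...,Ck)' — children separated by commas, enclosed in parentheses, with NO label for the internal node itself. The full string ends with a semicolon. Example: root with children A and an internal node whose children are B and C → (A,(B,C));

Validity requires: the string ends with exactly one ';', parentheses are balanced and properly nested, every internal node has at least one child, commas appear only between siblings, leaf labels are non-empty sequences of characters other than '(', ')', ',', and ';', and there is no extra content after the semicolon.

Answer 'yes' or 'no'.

Answer: yes

Derivation:
Input: (((R,A),M,Q),C,(X,Z),L);
Paren balance: 4 '(' vs 4 ')' OK
Ends with single ';': True
Full parse: OK
Valid: True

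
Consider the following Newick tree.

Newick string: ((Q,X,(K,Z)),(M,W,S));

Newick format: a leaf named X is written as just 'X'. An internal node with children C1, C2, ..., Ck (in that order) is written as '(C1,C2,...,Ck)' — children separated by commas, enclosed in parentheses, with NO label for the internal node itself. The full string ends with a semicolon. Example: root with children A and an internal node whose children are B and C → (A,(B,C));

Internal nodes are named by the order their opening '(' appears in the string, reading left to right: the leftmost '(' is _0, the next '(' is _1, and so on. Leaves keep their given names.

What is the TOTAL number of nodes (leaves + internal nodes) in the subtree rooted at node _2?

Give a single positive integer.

Answer: 3

Derivation:
Newick: ((Q,X,(K,Z)),(M,W,S));
Locate _2: it is the '(' at position 6 (the 3rd '(' reading left to right).
Query: subtree rooted at _2
_2: subtree_size = 1 + 2
  K: subtree_size = 1 + 0
  Z: subtree_size = 1 + 0
Total subtree size of _2: 3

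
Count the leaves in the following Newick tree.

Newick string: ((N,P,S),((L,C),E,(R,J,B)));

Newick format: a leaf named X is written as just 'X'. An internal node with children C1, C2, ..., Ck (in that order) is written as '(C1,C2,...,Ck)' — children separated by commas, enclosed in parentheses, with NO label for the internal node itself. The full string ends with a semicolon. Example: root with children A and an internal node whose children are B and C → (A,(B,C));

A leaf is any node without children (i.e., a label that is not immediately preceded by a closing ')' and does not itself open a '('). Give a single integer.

Answer: 9

Derivation:
Newick: ((N,P,S),((L,C),E,(R,J,B)));
Scan left-to-right; a leaf is any maximal label run not followed by '(':
  pos 2: leaf 'N' → count = 1
  pos 4: leaf 'P' → count = 2
  pos 6: leaf 'S' → count = 3
  pos 11: leaf 'L' → count = 4
  pos 13: leaf 'C' → count = 5
  pos 16: leaf 'E' → count = 6
  pos 19: leaf 'R' → count = 7
  pos 21: leaf 'J' → count = 8
  pos 23: leaf 'B' → count = 9
Total leaves: 9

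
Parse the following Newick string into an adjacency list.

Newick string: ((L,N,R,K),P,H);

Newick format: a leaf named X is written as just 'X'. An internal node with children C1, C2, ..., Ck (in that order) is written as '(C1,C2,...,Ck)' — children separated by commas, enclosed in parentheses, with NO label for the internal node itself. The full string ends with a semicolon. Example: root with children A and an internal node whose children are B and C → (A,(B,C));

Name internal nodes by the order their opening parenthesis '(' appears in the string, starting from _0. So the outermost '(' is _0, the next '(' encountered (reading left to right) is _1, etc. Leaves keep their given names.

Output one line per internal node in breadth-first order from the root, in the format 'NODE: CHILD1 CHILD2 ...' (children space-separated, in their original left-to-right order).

Input: ((L,N,R,K),P,H);
Scanning left-to-right, naming '(' by encounter order:
  pos 0: '(' -> open internal node _0 (depth 1)
  pos 1: '(' -> open internal node _1 (depth 2)
  pos 9: ')' -> close internal node _1 (now at depth 1)
  pos 14: ')' -> close internal node _0 (now at depth 0)
Total internal nodes: 2
BFS adjacency from root:
  _0: _1 P H
  _1: L N R K

Answer: _0: _1 P H
_1: L N R K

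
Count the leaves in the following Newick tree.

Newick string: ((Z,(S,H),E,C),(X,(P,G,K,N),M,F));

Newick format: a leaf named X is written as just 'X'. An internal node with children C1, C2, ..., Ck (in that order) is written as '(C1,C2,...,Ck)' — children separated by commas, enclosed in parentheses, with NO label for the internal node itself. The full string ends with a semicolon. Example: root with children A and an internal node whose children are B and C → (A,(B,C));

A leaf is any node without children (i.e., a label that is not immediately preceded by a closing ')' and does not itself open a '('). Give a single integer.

Answer: 12

Derivation:
Newick: ((Z,(S,H),E,C),(X,(P,G,K,N),M,F));
Scan left-to-right; a leaf is any maximal label run not followed by '(':
  pos 2: leaf 'Z' → count = 1
  pos 5: leaf 'S' → count = 2
  pos 7: leaf 'H' → count = 3
  pos 10: leaf 'E' → count = 4
  pos 12: leaf 'C' → count = 5
  pos 16: leaf 'X' → count = 6
  pos 19: leaf 'P' → count = 7
  pos 21: leaf 'G' → count = 8
  pos 23: leaf 'K' → count = 9
  pos 25: leaf 'N' → count = 10
  pos 28: leaf 'M' → count = 11
  pos 30: leaf 'F' → count = 12
Total leaves: 12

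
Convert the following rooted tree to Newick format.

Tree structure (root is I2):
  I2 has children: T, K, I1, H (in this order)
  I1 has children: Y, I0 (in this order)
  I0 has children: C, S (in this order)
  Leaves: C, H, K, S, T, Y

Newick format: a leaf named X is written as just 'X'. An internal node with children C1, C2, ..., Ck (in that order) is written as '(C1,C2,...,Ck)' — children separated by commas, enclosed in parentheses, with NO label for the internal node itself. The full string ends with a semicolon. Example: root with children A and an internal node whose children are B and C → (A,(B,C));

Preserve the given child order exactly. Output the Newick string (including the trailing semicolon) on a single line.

Answer: (T,K,(Y,(C,S)),H);

Derivation:
internal I2 with children ['T', 'K', 'I1', 'H']
  leaf 'T' → 'T'
  leaf 'K' → 'K'
  internal I1 with children ['Y', 'I0']
    leaf 'Y' → 'Y'
    internal I0 with children ['C', 'S']
      leaf 'C' → 'C'
      leaf 'S' → 'S'
    → '(C,S)'
  → '(Y,(C,S))'
  leaf 'H' → 'H'
→ '(T,K,(Y,(C,S)),H)'
Final: (T,K,(Y,(C,S)),H);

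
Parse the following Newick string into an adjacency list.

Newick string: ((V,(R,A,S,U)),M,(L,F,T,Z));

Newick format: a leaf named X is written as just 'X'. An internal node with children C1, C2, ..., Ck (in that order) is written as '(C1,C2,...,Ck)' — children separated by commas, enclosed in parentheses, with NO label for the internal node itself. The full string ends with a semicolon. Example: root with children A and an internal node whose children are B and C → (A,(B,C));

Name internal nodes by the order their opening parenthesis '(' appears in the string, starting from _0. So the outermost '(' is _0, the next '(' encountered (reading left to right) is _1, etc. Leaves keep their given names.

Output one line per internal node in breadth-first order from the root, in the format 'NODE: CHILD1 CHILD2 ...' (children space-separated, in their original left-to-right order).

Answer: _0: _1 M _3
_1: V _2
_3: L F T Z
_2: R A S U

Derivation:
Input: ((V,(R,A,S,U)),M,(L,F,T,Z));
Scanning left-to-right, naming '(' by encounter order:
  pos 0: '(' -> open internal node _0 (depth 1)
  pos 1: '(' -> open internal node _1 (depth 2)
  pos 4: '(' -> open internal node _2 (depth 3)
  pos 12: ')' -> close internal node _2 (now at depth 2)
  pos 13: ')' -> close internal node _1 (now at depth 1)
  pos 17: '(' -> open internal node _3 (depth 2)
  pos 25: ')' -> close internal node _3 (now at depth 1)
  pos 26: ')' -> close internal node _0 (now at depth 0)
Total internal nodes: 4
BFS adjacency from root:
  _0: _1 M _3
  _1: V _2
  _3: L F T Z
  _2: R A S U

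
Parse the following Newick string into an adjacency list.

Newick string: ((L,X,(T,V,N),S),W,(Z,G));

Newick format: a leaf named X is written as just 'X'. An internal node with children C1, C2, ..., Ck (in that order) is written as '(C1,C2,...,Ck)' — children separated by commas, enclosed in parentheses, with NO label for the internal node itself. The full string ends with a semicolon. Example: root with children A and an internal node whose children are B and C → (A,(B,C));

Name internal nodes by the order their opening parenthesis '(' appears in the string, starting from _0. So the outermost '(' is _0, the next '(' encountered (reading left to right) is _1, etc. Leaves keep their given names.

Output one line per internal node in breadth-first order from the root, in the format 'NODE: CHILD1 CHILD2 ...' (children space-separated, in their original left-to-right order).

Answer: _0: _1 W _3
_1: L X _2 S
_3: Z G
_2: T V N

Derivation:
Input: ((L,X,(T,V,N),S),W,(Z,G));
Scanning left-to-right, naming '(' by encounter order:
  pos 0: '(' -> open internal node _0 (depth 1)
  pos 1: '(' -> open internal node _1 (depth 2)
  pos 6: '(' -> open internal node _2 (depth 3)
  pos 12: ')' -> close internal node _2 (now at depth 2)
  pos 15: ')' -> close internal node _1 (now at depth 1)
  pos 19: '(' -> open internal node _3 (depth 2)
  pos 23: ')' -> close internal node _3 (now at depth 1)
  pos 24: ')' -> close internal node _0 (now at depth 0)
Total internal nodes: 4
BFS adjacency from root:
  _0: _1 W _3
  _1: L X _2 S
  _3: Z G
  _2: T V N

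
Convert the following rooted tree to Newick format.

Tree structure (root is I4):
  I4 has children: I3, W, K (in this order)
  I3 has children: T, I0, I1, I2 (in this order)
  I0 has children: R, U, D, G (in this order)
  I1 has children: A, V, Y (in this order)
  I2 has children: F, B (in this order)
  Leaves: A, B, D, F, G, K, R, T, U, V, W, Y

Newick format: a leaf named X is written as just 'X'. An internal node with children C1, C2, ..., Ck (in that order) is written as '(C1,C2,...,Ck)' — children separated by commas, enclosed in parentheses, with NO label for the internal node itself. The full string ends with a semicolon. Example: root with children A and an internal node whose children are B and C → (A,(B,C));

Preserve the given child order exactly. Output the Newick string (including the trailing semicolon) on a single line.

Answer: ((T,(R,U,D,G),(A,V,Y),(F,B)),W,K);

Derivation:
internal I4 with children ['I3', 'W', 'K']
  internal I3 with children ['T', 'I0', 'I1', 'I2']
    leaf 'T' → 'T'
    internal I0 with children ['R', 'U', 'D', 'G']
      leaf 'R' → 'R'
      leaf 'U' → 'U'
      leaf 'D' → 'D'
      leaf 'G' → 'G'
    → '(R,U,D,G)'
    internal I1 with children ['A', 'V', 'Y']
      leaf 'A' → 'A'
      leaf 'V' → 'V'
      leaf 'Y' → 'Y'
    → '(A,V,Y)'
    internal I2 with children ['F', 'B']
      leaf 'F' → 'F'
      leaf 'B' → 'B'
    → '(F,B)'
  → '(T,(R,U,D,G),(A,V,Y),(F,B))'
  leaf 'W' → 'W'
  leaf 'K' → 'K'
→ '((T,(R,U,D,G),(A,V,Y),(F,B)),W,K)'
Final: ((T,(R,U,D,G),(A,V,Y),(F,B)),W,K);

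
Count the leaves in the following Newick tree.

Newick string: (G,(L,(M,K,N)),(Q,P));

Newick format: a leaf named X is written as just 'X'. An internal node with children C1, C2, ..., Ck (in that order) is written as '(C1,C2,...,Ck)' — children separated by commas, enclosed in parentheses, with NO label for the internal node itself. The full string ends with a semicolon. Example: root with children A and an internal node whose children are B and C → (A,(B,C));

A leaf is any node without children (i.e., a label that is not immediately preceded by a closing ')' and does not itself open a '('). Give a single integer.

Answer: 7

Derivation:
Newick: (G,(L,(M,K,N)),(Q,P));
Scan left-to-right; a leaf is any maximal label run not followed by '(':
  pos 1: leaf 'G' → count = 1
  pos 4: leaf 'L' → count = 2
  pos 7: leaf 'M' → count = 3
  pos 9: leaf 'K' → count = 4
  pos 11: leaf 'N' → count = 5
  pos 16: leaf 'Q' → count = 6
  pos 18: leaf 'P' → count = 7
Total leaves: 7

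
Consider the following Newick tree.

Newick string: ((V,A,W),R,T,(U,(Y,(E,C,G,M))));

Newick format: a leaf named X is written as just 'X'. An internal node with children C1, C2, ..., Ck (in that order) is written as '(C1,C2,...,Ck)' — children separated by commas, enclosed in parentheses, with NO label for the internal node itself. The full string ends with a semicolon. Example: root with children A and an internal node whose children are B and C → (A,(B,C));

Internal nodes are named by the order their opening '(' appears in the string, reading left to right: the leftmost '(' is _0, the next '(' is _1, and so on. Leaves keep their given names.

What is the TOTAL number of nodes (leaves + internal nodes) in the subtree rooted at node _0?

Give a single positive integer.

Answer: 16

Derivation:
Newick: ((V,A,W),R,T,(U,(Y,(E,C,G,M))));
Locate _0: it is the '(' at position 0 (the 1st '(' reading left to right).
Query: subtree rooted at _0
_0: subtree_size = 1 + 15
  _1: subtree_size = 1 + 3
    V: subtree_size = 1 + 0
    A: subtree_size = 1 + 0
    W: subtree_size = 1 + 0
  R: subtree_size = 1 + 0
  T: subtree_size = 1 + 0
  _2: subtree_size = 1 + 8
    U: subtree_size = 1 + 0
    _3: subtree_size = 1 + 6
      Y: subtree_size = 1 + 0
      _4: subtree_size = 1 + 4
        E: subtree_size = 1 + 0
        C: subtree_size = 1 + 0
        G: subtree_size = 1 + 0
        M: subtree_size = 1 + 0
Total subtree size of _0: 16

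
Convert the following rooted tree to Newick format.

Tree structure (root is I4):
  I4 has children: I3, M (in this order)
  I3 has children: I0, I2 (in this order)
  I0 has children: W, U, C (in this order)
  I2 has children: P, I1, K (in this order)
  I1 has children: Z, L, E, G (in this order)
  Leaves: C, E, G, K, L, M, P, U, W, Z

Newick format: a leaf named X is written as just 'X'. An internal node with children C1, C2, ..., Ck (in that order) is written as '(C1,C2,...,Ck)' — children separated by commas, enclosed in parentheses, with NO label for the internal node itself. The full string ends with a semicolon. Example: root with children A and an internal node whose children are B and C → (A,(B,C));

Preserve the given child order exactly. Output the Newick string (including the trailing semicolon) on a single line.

internal I4 with children ['I3', 'M']
  internal I3 with children ['I0', 'I2']
    internal I0 with children ['W', 'U', 'C']
      leaf 'W' → 'W'
      leaf 'U' → 'U'
      leaf 'C' → 'C'
    → '(W,U,C)'
    internal I2 with children ['P', 'I1', 'K']
      leaf 'P' → 'P'
      internal I1 with children ['Z', 'L', 'E', 'G']
        leaf 'Z' → 'Z'
        leaf 'L' → 'L'
        leaf 'E' → 'E'
        leaf 'G' → 'G'
      → '(Z,L,E,G)'
      leaf 'K' → 'K'
    → '(P,(Z,L,E,G),K)'
  → '((W,U,C),(P,(Z,L,E,G),K))'
  leaf 'M' → 'M'
→ '(((W,U,C),(P,(Z,L,E,G),K)),M)'
Final: (((W,U,C),(P,(Z,L,E,G),K)),M);

Answer: (((W,U,C),(P,(Z,L,E,G),K)),M);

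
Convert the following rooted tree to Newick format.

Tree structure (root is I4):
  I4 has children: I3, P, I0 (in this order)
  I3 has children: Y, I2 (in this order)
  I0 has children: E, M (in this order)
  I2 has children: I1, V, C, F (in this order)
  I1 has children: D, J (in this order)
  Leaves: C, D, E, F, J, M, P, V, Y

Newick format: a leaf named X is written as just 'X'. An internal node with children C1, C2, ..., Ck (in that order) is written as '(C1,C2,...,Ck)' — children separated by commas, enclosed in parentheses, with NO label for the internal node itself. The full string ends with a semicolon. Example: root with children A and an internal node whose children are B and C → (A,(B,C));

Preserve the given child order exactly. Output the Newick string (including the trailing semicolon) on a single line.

internal I4 with children ['I3', 'P', 'I0']
  internal I3 with children ['Y', 'I2']
    leaf 'Y' → 'Y'
    internal I2 with children ['I1', 'V', 'C', 'F']
      internal I1 with children ['D', 'J']
        leaf 'D' → 'D'
        leaf 'J' → 'J'
      → '(D,J)'
      leaf 'V' → 'V'
      leaf 'C' → 'C'
      leaf 'F' → 'F'
    → '((D,J),V,C,F)'
  → '(Y,((D,J),V,C,F))'
  leaf 'P' → 'P'
  internal I0 with children ['E', 'M']
    leaf 'E' → 'E'
    leaf 'M' → 'M'
  → '(E,M)'
→ '((Y,((D,J),V,C,F)),P,(E,M))'
Final: ((Y,((D,J),V,C,F)),P,(E,M));

Answer: ((Y,((D,J),V,C,F)),P,(E,M));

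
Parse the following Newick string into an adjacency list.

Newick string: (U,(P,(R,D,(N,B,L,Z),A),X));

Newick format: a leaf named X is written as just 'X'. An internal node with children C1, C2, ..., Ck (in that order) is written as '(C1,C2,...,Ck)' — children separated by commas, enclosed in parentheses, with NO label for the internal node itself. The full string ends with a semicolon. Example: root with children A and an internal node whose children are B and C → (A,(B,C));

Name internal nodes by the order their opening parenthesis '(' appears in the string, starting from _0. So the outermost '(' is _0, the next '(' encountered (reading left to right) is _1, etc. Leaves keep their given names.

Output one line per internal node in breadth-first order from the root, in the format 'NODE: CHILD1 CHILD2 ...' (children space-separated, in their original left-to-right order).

Answer: _0: U _1
_1: P _2 X
_2: R D _3 A
_3: N B L Z

Derivation:
Input: (U,(P,(R,D,(N,B,L,Z),A),X));
Scanning left-to-right, naming '(' by encounter order:
  pos 0: '(' -> open internal node _0 (depth 1)
  pos 3: '(' -> open internal node _1 (depth 2)
  pos 6: '(' -> open internal node _2 (depth 3)
  pos 11: '(' -> open internal node _3 (depth 4)
  pos 19: ')' -> close internal node _3 (now at depth 3)
  pos 22: ')' -> close internal node _2 (now at depth 2)
  pos 25: ')' -> close internal node _1 (now at depth 1)
  pos 26: ')' -> close internal node _0 (now at depth 0)
Total internal nodes: 4
BFS adjacency from root:
  _0: U _1
  _1: P _2 X
  _2: R D _3 A
  _3: N B L Z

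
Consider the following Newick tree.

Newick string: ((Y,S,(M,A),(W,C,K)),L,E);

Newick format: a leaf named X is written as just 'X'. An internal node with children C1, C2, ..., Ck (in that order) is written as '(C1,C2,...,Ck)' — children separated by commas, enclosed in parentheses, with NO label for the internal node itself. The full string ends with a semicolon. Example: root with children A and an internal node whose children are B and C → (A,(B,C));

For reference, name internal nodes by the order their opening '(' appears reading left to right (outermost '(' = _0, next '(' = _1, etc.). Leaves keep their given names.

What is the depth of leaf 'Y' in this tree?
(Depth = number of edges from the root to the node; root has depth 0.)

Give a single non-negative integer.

Answer: 2

Derivation:
Newick: ((Y,S,(M,A),(W,C,K)),L,E);
Naming internals by '(' encounter order: outermost '(' = _0, next = _1, ...
Query node: Y
Path from root: _0 -> _1 -> Y
Depth of Y: 2 (number of edges from root)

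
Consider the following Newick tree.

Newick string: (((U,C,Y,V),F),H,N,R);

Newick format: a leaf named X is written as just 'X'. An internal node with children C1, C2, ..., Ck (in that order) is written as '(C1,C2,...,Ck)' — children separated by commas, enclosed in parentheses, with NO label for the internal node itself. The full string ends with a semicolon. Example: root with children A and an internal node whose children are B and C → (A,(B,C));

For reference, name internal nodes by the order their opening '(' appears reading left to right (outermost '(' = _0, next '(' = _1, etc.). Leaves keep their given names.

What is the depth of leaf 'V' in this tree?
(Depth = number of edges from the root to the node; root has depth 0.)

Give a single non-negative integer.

Answer: 3

Derivation:
Newick: (((U,C,Y,V),F),H,N,R);
Naming internals by '(' encounter order: outermost '(' = _0, next = _1, ...
Query node: V
Path from root: _0 -> _1 -> _2 -> V
Depth of V: 3 (number of edges from root)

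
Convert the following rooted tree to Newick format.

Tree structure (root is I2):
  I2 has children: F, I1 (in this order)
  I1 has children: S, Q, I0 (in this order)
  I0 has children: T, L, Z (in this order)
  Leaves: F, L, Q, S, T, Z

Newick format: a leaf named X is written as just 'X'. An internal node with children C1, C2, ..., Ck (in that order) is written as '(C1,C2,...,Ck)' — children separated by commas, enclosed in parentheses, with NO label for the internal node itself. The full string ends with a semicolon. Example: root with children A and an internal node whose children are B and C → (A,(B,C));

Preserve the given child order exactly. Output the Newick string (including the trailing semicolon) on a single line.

Answer: (F,(S,Q,(T,L,Z)));

Derivation:
internal I2 with children ['F', 'I1']
  leaf 'F' → 'F'
  internal I1 with children ['S', 'Q', 'I0']
    leaf 'S' → 'S'
    leaf 'Q' → 'Q'
    internal I0 with children ['T', 'L', 'Z']
      leaf 'T' → 'T'
      leaf 'L' → 'L'
      leaf 'Z' → 'Z'
    → '(T,L,Z)'
  → '(S,Q,(T,L,Z))'
→ '(F,(S,Q,(T,L,Z)))'
Final: (F,(S,Q,(T,L,Z)));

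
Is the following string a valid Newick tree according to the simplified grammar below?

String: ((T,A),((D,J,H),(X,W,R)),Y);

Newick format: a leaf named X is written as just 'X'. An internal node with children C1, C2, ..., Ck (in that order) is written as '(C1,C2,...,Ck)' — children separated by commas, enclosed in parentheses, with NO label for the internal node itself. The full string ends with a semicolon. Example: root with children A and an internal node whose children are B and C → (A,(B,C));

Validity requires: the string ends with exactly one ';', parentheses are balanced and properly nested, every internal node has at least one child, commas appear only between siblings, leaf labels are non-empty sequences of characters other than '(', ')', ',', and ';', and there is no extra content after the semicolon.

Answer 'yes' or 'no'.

Input: ((T,A),((D,J,H),(X,W,R)),Y);
Paren balance: 5 '(' vs 5 ')' OK
Ends with single ';': True
Full parse: OK
Valid: True

Answer: yes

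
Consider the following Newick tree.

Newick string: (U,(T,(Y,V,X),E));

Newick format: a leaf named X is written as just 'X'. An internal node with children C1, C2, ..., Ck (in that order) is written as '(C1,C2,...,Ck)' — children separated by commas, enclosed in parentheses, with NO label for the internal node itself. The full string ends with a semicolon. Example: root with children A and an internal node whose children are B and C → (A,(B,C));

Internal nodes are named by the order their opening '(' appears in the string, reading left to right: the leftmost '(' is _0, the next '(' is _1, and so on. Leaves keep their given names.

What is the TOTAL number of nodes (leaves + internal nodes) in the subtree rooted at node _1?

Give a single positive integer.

Answer: 7

Derivation:
Newick: (U,(T,(Y,V,X),E));
Locate _1: it is the '(' at position 3 (the 2nd '(' reading left to right).
Query: subtree rooted at _1
_1: subtree_size = 1 + 6
  T: subtree_size = 1 + 0
  _2: subtree_size = 1 + 3
    Y: subtree_size = 1 + 0
    V: subtree_size = 1 + 0
    X: subtree_size = 1 + 0
  E: subtree_size = 1 + 0
Total subtree size of _1: 7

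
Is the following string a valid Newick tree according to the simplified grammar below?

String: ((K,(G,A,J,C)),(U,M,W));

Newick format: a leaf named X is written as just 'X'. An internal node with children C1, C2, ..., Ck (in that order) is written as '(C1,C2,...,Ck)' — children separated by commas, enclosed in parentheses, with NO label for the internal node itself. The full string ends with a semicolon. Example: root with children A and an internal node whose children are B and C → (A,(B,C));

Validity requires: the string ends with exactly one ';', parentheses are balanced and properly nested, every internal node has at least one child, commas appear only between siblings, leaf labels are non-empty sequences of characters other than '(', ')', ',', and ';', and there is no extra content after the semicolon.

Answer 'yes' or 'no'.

Answer: yes

Derivation:
Input: ((K,(G,A,J,C)),(U,M,W));
Paren balance: 4 '(' vs 4 ')' OK
Ends with single ';': True
Full parse: OK
Valid: True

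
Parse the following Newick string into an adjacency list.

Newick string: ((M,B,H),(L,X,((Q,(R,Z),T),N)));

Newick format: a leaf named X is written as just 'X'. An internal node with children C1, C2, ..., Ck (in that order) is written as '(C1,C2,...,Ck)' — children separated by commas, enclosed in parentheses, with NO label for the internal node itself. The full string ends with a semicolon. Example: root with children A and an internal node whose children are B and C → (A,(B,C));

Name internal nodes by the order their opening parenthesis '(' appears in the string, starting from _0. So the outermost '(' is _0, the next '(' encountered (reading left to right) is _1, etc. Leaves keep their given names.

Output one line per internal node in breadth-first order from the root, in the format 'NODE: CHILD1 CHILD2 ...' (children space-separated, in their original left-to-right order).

Input: ((M,B,H),(L,X,((Q,(R,Z),T),N)));
Scanning left-to-right, naming '(' by encounter order:
  pos 0: '(' -> open internal node _0 (depth 1)
  pos 1: '(' -> open internal node _1 (depth 2)
  pos 7: ')' -> close internal node _1 (now at depth 1)
  pos 9: '(' -> open internal node _2 (depth 2)
  pos 14: '(' -> open internal node _3 (depth 3)
  pos 15: '(' -> open internal node _4 (depth 4)
  pos 18: '(' -> open internal node _5 (depth 5)
  pos 22: ')' -> close internal node _5 (now at depth 4)
  pos 25: ')' -> close internal node _4 (now at depth 3)
  pos 28: ')' -> close internal node _3 (now at depth 2)
  pos 29: ')' -> close internal node _2 (now at depth 1)
  pos 30: ')' -> close internal node _0 (now at depth 0)
Total internal nodes: 6
BFS adjacency from root:
  _0: _1 _2
  _1: M B H
  _2: L X _3
  _3: _4 N
  _4: Q _5 T
  _5: R Z

Answer: _0: _1 _2
_1: M B H
_2: L X _3
_3: _4 N
_4: Q _5 T
_5: R Z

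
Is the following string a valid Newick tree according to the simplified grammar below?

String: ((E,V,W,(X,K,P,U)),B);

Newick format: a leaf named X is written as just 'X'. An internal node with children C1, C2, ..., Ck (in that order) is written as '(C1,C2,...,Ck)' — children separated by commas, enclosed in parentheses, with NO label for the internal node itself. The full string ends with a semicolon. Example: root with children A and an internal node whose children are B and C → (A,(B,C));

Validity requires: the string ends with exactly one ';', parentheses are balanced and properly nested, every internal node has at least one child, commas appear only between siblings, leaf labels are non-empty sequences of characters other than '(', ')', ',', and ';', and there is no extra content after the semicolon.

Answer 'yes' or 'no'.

Answer: yes

Derivation:
Input: ((E,V,W,(X,K,P,U)),B);
Paren balance: 3 '(' vs 3 ')' OK
Ends with single ';': True
Full parse: OK
Valid: True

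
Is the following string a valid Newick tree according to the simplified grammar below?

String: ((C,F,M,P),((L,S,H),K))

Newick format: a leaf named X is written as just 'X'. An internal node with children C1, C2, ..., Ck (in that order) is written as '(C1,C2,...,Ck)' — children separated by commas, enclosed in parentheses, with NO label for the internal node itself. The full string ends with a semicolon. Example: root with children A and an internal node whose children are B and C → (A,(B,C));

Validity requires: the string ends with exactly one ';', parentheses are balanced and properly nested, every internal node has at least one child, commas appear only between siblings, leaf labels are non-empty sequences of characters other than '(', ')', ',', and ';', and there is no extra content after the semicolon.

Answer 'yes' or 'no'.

Answer: no

Derivation:
Input: ((C,F,M,P),((L,S,H),K))
Paren balance: 4 '(' vs 4 ')' OK
Ends with single ';': False
Full parse: FAILS (must end with ;)
Valid: False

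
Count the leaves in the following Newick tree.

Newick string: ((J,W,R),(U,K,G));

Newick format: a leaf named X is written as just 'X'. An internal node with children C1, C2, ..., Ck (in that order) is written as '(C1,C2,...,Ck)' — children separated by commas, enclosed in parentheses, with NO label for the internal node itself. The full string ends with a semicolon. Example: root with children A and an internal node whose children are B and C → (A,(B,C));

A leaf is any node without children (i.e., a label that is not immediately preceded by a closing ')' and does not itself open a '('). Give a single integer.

Newick: ((J,W,R),(U,K,G));
Scan left-to-right; a leaf is any maximal label run not followed by '(':
  pos 2: leaf 'J' → count = 1
  pos 4: leaf 'W' → count = 2
  pos 6: leaf 'R' → count = 3
  pos 10: leaf 'U' → count = 4
  pos 12: leaf 'K' → count = 5
  pos 14: leaf 'G' → count = 6
Total leaves: 6

Answer: 6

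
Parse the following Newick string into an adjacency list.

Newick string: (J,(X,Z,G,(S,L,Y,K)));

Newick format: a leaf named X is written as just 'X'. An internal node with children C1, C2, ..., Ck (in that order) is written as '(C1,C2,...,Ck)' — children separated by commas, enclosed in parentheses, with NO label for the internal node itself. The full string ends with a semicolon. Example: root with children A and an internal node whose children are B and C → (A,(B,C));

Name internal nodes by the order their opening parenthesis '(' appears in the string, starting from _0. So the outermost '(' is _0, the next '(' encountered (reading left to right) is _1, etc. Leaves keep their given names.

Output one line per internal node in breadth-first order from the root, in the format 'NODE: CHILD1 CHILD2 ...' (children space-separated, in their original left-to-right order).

Answer: _0: J _1
_1: X Z G _2
_2: S L Y K

Derivation:
Input: (J,(X,Z,G,(S,L,Y,K)));
Scanning left-to-right, naming '(' by encounter order:
  pos 0: '(' -> open internal node _0 (depth 1)
  pos 3: '(' -> open internal node _1 (depth 2)
  pos 10: '(' -> open internal node _2 (depth 3)
  pos 18: ')' -> close internal node _2 (now at depth 2)
  pos 19: ')' -> close internal node _1 (now at depth 1)
  pos 20: ')' -> close internal node _0 (now at depth 0)
Total internal nodes: 3
BFS adjacency from root:
  _0: J _1
  _1: X Z G _2
  _2: S L Y K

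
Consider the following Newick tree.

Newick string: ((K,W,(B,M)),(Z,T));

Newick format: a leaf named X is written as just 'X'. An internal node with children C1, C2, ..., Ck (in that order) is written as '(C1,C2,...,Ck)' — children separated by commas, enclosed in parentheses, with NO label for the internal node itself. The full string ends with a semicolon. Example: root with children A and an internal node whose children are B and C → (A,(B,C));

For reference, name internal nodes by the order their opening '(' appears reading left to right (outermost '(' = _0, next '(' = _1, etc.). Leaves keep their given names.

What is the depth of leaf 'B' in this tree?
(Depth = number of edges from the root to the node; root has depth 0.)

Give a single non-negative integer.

Newick: ((K,W,(B,M)),(Z,T));
Naming internals by '(' encounter order: outermost '(' = _0, next = _1, ...
Query node: B
Path from root: _0 -> _1 -> _2 -> B
Depth of B: 3 (number of edges from root)

Answer: 3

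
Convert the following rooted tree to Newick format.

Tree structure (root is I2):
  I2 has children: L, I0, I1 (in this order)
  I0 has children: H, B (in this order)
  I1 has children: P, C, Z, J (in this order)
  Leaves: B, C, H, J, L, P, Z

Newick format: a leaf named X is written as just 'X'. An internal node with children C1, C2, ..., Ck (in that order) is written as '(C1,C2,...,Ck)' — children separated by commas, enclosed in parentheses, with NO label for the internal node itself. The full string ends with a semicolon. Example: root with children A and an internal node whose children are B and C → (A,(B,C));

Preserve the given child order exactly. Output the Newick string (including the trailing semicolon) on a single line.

Answer: (L,(H,B),(P,C,Z,J));

Derivation:
internal I2 with children ['L', 'I0', 'I1']
  leaf 'L' → 'L'
  internal I0 with children ['H', 'B']
    leaf 'H' → 'H'
    leaf 'B' → 'B'
  → '(H,B)'
  internal I1 with children ['P', 'C', 'Z', 'J']
    leaf 'P' → 'P'
    leaf 'C' → 'C'
    leaf 'Z' → 'Z'
    leaf 'J' → 'J'
  → '(P,C,Z,J)'
→ '(L,(H,B),(P,C,Z,J))'
Final: (L,(H,B),(P,C,Z,J));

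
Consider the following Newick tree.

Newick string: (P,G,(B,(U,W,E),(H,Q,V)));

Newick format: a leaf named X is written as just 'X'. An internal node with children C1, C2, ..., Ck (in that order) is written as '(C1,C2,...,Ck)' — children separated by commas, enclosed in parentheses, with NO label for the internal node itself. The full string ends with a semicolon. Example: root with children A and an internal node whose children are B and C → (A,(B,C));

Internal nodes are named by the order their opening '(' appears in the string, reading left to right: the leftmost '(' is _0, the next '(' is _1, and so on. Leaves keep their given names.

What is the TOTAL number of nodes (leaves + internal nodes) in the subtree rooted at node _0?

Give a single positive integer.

Newick: (P,G,(B,(U,W,E),(H,Q,V)));
Locate _0: it is the '(' at position 0 (the 1st '(' reading left to right).
Query: subtree rooted at _0
_0: subtree_size = 1 + 12
  P: subtree_size = 1 + 0
  G: subtree_size = 1 + 0
  _1: subtree_size = 1 + 9
    B: subtree_size = 1 + 0
    _2: subtree_size = 1 + 3
      U: subtree_size = 1 + 0
      W: subtree_size = 1 + 0
      E: subtree_size = 1 + 0
    _3: subtree_size = 1 + 3
      H: subtree_size = 1 + 0
      Q: subtree_size = 1 + 0
      V: subtree_size = 1 + 0
Total subtree size of _0: 13

Answer: 13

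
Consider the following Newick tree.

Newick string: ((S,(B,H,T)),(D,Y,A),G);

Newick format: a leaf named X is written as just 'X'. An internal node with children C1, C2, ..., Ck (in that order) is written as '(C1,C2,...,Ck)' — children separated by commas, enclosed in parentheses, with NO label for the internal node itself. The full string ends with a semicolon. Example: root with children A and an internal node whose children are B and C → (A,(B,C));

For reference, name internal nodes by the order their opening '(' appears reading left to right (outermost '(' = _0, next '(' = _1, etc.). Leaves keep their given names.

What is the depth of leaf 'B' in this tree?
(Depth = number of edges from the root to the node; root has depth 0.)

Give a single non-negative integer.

Newick: ((S,(B,H,T)),(D,Y,A),G);
Naming internals by '(' encounter order: outermost '(' = _0, next = _1, ...
Query node: B
Path from root: _0 -> _1 -> _2 -> B
Depth of B: 3 (number of edges from root)

Answer: 3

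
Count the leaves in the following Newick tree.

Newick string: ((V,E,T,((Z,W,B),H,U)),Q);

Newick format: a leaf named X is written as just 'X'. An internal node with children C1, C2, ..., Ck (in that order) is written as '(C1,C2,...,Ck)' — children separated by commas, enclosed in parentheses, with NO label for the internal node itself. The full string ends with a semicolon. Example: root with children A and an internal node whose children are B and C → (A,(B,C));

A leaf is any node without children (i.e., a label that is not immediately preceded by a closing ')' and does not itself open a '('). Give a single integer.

Newick: ((V,E,T,((Z,W,B),H,U)),Q);
Scan left-to-right; a leaf is any maximal label run not followed by '(':
  pos 2: leaf 'V' → count = 1
  pos 4: leaf 'E' → count = 2
  pos 6: leaf 'T' → count = 3
  pos 10: leaf 'Z' → count = 4
  pos 12: leaf 'W' → count = 5
  pos 14: leaf 'B' → count = 6
  pos 17: leaf 'H' → count = 7
  pos 19: leaf 'U' → count = 8
  pos 23: leaf 'Q' → count = 9
Total leaves: 9

Answer: 9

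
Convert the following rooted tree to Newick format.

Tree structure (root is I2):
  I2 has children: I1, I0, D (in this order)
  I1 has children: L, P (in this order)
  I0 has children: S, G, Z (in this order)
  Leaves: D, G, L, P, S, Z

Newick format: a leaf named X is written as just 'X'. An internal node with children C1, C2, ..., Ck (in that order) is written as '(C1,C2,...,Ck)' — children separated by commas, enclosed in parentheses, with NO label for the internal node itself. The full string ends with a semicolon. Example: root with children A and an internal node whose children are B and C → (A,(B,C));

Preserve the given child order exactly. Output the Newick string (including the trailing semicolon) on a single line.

internal I2 with children ['I1', 'I0', 'D']
  internal I1 with children ['L', 'P']
    leaf 'L' → 'L'
    leaf 'P' → 'P'
  → '(L,P)'
  internal I0 with children ['S', 'G', 'Z']
    leaf 'S' → 'S'
    leaf 'G' → 'G'
    leaf 'Z' → 'Z'
  → '(S,G,Z)'
  leaf 'D' → 'D'
→ '((L,P),(S,G,Z),D)'
Final: ((L,P),(S,G,Z),D);

Answer: ((L,P),(S,G,Z),D);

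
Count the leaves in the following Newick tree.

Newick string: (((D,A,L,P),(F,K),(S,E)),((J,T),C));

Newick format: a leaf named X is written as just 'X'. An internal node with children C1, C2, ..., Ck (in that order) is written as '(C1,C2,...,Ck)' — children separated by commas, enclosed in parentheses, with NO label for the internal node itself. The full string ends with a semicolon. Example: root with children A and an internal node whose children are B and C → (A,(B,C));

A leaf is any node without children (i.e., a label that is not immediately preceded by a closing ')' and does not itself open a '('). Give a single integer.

Newick: (((D,A,L,P),(F,K),(S,E)),((J,T),C));
Scan left-to-right; a leaf is any maximal label run not followed by '(':
  pos 3: leaf 'D' → count = 1
  pos 5: leaf 'A' → count = 2
  pos 7: leaf 'L' → count = 3
  pos 9: leaf 'P' → count = 4
  pos 13: leaf 'F' → count = 5
  pos 15: leaf 'K' → count = 6
  pos 19: leaf 'S' → count = 7
  pos 21: leaf 'E' → count = 8
  pos 27: leaf 'J' → count = 9
  pos 29: leaf 'T' → count = 10
  pos 32: leaf 'C' → count = 11
Total leaves: 11

Answer: 11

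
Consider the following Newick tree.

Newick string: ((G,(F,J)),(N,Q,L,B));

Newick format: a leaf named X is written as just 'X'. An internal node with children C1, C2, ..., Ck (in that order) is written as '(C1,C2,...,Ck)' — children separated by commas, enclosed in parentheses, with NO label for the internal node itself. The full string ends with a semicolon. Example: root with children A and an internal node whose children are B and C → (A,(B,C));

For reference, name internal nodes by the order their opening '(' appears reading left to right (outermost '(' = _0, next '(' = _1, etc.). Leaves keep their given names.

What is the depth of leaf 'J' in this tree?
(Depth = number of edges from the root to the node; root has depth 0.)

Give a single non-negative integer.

Newick: ((G,(F,J)),(N,Q,L,B));
Naming internals by '(' encounter order: outermost '(' = _0, next = _1, ...
Query node: J
Path from root: _0 -> _1 -> _2 -> J
Depth of J: 3 (number of edges from root)

Answer: 3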